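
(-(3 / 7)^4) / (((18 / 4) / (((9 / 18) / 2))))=-9 / 4802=-0.00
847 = 847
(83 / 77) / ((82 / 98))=581 / 451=1.29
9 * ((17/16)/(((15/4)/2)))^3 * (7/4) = 2.87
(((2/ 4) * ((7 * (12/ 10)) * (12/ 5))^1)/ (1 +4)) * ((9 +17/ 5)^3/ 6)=10009776/ 15625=640.63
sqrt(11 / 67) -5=-4.59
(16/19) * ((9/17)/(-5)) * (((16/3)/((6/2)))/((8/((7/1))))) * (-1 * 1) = 224/1615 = 0.14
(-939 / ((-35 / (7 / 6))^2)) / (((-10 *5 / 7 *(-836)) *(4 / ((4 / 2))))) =-2191 / 25080000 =-0.00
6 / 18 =1 / 3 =0.33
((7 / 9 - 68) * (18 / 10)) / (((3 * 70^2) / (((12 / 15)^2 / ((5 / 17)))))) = -0.02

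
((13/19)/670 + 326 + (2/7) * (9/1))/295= 29279091/26287450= 1.11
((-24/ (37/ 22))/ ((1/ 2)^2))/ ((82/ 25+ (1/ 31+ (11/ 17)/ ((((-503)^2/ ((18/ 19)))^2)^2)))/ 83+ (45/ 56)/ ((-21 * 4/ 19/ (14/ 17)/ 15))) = 138133474882538229335821542529583385600/ 5336880739800191001168887465166673979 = 25.88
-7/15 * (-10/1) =14/3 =4.67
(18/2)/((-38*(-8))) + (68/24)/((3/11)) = 28505/2736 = 10.42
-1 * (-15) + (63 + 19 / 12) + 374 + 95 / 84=3183 / 7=454.71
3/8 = 0.38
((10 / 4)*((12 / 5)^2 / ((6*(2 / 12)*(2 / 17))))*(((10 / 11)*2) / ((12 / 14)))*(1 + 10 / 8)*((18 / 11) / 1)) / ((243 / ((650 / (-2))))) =-154700 / 121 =-1278.51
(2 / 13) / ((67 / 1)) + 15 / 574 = 14213 / 499954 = 0.03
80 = 80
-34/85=-2/5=-0.40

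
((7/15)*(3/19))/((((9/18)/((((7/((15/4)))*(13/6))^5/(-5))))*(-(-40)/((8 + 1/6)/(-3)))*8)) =2140430257693/7888577343750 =0.27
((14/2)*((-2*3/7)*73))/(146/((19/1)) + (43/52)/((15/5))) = -1298232/23593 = -55.03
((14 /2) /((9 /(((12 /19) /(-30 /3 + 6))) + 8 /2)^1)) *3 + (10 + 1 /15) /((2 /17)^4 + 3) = 589486178 /199210305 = 2.96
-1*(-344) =344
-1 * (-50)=50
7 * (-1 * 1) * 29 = -203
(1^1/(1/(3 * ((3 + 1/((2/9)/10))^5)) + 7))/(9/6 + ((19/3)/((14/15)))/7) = 37456183296/647456882809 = 0.06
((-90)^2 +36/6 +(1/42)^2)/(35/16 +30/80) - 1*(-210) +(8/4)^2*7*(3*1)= 62511754/18081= 3457.32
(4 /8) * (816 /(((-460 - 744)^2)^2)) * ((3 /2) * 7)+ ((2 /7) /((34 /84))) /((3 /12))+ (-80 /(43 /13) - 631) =-832311389192727 /1275841832384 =-652.36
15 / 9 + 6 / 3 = 11 / 3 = 3.67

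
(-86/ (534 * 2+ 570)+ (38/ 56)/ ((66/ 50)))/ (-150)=-16633/ 5405400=-0.00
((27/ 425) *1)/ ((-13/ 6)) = -162/ 5525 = -0.03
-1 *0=0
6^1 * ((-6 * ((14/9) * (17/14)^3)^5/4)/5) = -2862423051509815793/9488998956487680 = -301.66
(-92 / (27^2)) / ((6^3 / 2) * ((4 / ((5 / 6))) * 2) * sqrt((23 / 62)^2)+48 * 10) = -3565 / 24424416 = -0.00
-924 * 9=-8316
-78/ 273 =-2/ 7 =-0.29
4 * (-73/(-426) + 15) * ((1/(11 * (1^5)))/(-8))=-0.69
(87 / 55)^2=7569 / 3025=2.50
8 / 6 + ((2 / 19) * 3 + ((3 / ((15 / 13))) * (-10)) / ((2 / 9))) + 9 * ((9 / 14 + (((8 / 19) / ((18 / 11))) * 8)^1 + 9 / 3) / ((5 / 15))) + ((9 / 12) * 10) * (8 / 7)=37631 / 798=47.16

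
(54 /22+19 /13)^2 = 15.34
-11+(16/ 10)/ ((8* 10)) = -549/ 50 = -10.98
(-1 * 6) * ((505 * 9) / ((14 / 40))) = -545400 / 7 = -77914.29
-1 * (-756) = 756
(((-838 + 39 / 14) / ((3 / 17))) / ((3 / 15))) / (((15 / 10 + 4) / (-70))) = 903550 / 3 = 301183.33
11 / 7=1.57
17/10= 1.70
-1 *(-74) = 74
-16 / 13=-1.23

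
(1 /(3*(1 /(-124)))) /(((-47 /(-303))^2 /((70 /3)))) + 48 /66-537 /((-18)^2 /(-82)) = -52416255271 /1312146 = -39946.97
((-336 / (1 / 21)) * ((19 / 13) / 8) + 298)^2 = 165997456 / 169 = 982233.47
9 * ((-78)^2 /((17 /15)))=821340 /17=48314.12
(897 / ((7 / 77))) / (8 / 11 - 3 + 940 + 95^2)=2783 / 2810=0.99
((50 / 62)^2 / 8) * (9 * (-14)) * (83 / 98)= -466875 / 53816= -8.68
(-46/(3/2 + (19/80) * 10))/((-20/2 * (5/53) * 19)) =9752/14725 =0.66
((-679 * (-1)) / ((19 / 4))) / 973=388 / 2641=0.15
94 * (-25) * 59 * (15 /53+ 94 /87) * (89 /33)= -77580636950 /152163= -509852.18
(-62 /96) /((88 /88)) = -31 /48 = -0.65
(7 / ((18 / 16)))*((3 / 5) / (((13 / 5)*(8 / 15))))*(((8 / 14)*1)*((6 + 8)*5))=1400 / 13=107.69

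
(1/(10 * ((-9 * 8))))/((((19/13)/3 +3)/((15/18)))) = -13/39168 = -0.00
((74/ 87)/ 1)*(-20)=-1480/ 87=-17.01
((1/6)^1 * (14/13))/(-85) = -7/3315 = -0.00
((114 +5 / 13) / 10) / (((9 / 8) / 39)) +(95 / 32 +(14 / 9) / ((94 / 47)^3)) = 575563 / 1440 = 399.70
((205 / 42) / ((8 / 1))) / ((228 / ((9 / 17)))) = 205 / 144704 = 0.00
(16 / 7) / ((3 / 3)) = 16 / 7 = 2.29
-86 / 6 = -43 / 3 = -14.33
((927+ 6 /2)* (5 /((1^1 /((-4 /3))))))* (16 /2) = -49600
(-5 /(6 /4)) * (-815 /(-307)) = -8150 /921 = -8.85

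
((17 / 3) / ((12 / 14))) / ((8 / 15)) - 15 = -125 / 48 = -2.60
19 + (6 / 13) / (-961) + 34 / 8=1161825 / 49972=23.25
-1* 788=-788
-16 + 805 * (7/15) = 1079/3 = 359.67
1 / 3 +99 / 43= 340 / 129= 2.64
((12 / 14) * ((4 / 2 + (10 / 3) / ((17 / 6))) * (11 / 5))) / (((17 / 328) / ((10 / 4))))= 584496 / 2023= 288.93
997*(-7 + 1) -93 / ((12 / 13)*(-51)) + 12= -1217477 / 204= -5968.02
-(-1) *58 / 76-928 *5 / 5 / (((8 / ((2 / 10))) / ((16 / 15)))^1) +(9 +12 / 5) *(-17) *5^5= -1726099603 / 2850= -605648.98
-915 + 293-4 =-626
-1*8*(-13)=104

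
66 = 66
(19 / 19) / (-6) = -1 / 6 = -0.17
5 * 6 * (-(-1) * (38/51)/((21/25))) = 9500/357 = 26.61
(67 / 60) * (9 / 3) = 3.35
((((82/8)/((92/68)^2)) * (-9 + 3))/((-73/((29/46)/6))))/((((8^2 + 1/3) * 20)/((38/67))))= 19586397/918815825680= 0.00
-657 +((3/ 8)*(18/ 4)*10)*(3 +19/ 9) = -2283/ 4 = -570.75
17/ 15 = 1.13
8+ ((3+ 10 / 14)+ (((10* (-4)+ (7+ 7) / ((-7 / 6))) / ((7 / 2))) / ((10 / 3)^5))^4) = 686670021461049276961 / 58618164062500000000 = 11.71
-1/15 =-0.07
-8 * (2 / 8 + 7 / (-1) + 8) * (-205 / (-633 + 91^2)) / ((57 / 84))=7175 / 18164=0.40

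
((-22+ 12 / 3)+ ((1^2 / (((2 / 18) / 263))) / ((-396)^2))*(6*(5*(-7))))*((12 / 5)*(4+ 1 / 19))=-430339 / 2090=-205.90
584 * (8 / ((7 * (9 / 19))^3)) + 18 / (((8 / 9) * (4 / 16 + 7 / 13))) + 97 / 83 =131898273616 / 850909941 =155.01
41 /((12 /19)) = 779 /12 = 64.92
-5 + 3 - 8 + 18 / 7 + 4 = -24 / 7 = -3.43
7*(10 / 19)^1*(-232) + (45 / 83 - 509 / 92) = -124732673 / 145084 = -859.73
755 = 755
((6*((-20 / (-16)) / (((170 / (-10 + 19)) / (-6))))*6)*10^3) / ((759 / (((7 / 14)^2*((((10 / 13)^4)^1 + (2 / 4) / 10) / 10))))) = -92567205 / 491363444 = -0.19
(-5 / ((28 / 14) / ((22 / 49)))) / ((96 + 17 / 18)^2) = -3564 / 29841245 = -0.00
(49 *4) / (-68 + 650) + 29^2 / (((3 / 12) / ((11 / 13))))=10769438 / 3783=2846.80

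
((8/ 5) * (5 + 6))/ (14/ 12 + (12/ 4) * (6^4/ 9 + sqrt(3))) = 1372272/ 33769145-9504 * sqrt(3)/ 33769145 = 0.04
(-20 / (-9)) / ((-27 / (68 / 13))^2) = 92480 / 1108809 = 0.08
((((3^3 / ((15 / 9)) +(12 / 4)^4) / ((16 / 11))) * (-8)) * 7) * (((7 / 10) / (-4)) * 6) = 392931 / 100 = 3929.31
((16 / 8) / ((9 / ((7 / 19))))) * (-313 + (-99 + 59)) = -4942 / 171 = -28.90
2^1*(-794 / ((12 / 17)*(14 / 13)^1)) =-87737 / 42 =-2088.98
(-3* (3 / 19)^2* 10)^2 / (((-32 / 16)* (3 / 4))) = -48600 / 130321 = -0.37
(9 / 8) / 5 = 9 / 40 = 0.22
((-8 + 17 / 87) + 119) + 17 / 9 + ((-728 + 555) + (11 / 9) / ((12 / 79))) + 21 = -96683 / 3132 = -30.87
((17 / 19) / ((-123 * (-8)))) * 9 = 51 / 6232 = 0.01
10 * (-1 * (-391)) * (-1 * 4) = -15640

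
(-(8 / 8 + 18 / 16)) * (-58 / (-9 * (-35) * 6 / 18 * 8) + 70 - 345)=584.52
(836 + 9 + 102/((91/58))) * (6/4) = 248433/182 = 1365.02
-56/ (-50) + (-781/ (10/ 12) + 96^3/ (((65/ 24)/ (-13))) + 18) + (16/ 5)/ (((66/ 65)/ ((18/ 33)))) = -12849138712/ 3025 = -4247649.16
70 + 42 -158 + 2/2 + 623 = 578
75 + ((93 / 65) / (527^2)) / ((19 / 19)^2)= 75.00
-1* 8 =-8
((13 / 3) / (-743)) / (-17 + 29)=-13 / 26748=-0.00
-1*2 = -2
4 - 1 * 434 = -430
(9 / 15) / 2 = 3 / 10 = 0.30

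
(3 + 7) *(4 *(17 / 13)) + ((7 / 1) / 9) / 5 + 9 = 35956 / 585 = 61.46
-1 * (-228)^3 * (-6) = -71114112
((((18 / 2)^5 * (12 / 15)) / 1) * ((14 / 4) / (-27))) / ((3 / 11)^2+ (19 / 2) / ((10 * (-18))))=-283468.67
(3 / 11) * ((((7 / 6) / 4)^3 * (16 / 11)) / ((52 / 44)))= 343 / 41184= 0.01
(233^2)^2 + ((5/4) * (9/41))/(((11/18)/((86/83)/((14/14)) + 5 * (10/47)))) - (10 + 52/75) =388899547875931823/131951325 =2947295511.25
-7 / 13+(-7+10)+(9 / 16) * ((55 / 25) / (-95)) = 241913 / 98800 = 2.45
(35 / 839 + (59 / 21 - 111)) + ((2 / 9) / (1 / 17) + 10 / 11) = -60155537 / 581427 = -103.46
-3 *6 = -18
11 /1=11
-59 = -59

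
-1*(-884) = 884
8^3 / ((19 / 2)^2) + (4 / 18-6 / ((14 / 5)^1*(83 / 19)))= 10202509 / 1887669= 5.40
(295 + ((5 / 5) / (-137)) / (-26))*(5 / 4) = 5253955 / 14248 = 368.75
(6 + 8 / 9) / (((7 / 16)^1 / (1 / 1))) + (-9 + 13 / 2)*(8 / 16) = 14.50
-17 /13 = -1.31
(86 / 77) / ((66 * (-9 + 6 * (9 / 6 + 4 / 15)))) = 215 / 20328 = 0.01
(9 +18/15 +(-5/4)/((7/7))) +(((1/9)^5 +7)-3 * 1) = 15293711/1180980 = 12.95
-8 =-8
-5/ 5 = -1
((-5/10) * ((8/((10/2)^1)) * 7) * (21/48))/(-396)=0.01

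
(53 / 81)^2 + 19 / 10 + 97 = 6516919 / 65610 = 99.33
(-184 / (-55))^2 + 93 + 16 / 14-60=959967 / 21175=45.33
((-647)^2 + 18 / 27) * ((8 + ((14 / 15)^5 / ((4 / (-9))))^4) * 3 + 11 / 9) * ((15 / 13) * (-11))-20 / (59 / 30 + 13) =-236795410.84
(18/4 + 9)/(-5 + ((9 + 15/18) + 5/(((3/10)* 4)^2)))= 486/299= 1.63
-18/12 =-3/2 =-1.50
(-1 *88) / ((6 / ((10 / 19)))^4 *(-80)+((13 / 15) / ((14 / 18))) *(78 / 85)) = 0.00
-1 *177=-177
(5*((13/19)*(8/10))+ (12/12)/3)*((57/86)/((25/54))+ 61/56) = 151759/19608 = 7.74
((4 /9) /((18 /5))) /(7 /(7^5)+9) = 2401 /175041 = 0.01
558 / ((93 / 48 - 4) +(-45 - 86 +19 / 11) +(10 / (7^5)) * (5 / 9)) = -14855236704 / 3496435445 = -4.25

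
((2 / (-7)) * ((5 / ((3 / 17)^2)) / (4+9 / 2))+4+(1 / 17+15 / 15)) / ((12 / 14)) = -181 / 459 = -0.39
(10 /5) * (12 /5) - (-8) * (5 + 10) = 624 /5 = 124.80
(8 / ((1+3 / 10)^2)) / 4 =200 / 169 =1.18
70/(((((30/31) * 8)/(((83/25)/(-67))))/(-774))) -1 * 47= 2008519/6700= 299.78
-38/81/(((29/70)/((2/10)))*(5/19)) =-10108/11745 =-0.86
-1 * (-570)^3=185193000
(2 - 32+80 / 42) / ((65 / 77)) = -1298 / 39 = -33.28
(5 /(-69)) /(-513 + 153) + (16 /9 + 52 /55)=744151 /273240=2.72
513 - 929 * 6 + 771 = -4290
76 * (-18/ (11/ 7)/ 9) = -1064/ 11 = -96.73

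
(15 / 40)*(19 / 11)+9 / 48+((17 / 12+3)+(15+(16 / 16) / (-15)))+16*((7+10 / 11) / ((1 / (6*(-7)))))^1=-4659357 / 880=-5294.72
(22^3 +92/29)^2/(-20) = -23852331364/4205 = -5672373.69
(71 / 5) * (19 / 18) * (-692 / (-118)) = 233377 / 2655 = 87.90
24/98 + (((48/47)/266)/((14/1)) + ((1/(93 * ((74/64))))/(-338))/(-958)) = 0.25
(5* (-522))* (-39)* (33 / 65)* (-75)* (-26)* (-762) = -76788340200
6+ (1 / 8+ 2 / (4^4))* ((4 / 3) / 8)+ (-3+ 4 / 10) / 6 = 5.59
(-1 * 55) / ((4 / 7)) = -385 / 4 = -96.25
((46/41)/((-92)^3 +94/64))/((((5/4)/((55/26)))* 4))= -0.00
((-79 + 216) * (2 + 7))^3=1874516337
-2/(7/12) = -24/7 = -3.43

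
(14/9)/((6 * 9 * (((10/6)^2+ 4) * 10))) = 7/16470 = 0.00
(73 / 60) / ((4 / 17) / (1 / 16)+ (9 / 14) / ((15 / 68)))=8687 / 47688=0.18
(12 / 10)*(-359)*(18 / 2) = -19386 / 5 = -3877.20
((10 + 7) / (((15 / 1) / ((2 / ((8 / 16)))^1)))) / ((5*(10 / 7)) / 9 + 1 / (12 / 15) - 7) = -0.91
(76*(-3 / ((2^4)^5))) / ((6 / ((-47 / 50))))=893 / 26214400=0.00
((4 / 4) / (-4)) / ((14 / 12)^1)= -0.21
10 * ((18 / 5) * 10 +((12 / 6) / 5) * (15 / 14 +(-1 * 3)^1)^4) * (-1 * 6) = -11966643 / 4802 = -2492.01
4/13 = 0.31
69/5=13.80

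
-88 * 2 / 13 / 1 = -176 / 13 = -13.54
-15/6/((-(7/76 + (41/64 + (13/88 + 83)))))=6688/224397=0.03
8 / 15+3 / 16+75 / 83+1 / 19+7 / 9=2787343 / 1135440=2.45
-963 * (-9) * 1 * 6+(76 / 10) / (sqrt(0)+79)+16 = 20547148 / 395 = 52018.10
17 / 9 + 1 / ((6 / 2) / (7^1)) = 38 / 9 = 4.22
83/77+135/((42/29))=14521/154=94.29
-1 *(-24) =24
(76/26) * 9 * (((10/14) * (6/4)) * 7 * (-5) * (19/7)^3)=-87966675/4459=-19727.89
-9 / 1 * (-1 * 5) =45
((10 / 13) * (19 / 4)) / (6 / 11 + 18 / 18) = 1045 / 442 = 2.36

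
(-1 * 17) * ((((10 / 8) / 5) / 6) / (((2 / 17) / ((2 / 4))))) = -289 / 96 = -3.01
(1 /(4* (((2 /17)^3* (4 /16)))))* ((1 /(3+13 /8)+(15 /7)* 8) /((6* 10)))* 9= 4141659 /2590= 1599.10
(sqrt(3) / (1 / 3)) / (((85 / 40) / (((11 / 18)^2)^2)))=14641 * sqrt(3) / 74358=0.34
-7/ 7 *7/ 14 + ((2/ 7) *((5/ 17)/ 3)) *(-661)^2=12238.18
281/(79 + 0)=281/79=3.56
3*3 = 9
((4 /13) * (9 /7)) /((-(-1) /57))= 2052 /91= 22.55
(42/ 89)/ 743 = 42/ 66127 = 0.00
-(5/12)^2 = -25/144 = -0.17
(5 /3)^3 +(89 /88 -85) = -188557 /2376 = -79.36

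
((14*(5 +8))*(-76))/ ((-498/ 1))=6916/ 249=27.78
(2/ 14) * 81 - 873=-6030/ 7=-861.43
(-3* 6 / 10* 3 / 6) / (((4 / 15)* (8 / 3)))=-1.27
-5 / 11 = -0.45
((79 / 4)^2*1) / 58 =6241 / 928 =6.73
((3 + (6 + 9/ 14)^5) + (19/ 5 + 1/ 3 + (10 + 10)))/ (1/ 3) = 104572149763/ 2689120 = 38887.13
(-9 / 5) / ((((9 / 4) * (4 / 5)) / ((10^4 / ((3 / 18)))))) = -60000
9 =9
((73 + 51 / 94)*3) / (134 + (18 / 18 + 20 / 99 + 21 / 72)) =8212644 / 5043617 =1.63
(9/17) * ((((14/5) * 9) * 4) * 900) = 816480/17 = 48028.24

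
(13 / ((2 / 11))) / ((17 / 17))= 143 / 2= 71.50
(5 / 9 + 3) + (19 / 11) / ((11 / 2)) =4214 / 1089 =3.87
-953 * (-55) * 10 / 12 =262075 / 6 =43679.17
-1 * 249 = -249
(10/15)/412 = 1/618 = 0.00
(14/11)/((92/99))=1.37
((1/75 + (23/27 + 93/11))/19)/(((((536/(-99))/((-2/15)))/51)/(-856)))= -251745962/477375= -527.35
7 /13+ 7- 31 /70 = 6457 /910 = 7.10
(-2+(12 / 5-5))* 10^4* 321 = -14766000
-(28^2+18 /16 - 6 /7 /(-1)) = -44015 /56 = -785.98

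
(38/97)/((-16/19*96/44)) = -3971/18624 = -0.21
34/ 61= 0.56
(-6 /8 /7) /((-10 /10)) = 3 /28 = 0.11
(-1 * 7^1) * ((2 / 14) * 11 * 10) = -110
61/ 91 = 0.67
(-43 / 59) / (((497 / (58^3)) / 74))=-620846384 / 29323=-21172.68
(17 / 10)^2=289 / 100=2.89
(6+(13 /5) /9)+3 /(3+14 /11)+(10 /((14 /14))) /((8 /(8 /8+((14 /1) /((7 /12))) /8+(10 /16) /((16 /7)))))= 13354957 /1082880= 12.33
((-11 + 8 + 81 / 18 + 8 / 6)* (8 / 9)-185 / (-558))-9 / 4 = 2009 / 3348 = 0.60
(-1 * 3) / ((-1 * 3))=1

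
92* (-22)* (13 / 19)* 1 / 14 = -13156 / 133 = -98.92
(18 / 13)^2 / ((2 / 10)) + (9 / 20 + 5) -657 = -2169839 / 3380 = -641.96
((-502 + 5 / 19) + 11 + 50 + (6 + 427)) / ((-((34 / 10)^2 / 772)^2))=54756030000 / 1586899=34505.05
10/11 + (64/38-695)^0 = 21/11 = 1.91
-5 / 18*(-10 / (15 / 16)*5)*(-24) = -3200 / 9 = -355.56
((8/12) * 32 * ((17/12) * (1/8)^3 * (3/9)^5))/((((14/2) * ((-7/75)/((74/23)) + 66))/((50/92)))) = 393125/1375147785312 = 0.00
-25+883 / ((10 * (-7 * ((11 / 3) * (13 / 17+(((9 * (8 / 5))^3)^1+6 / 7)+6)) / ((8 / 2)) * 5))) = -12246169255 / 489828757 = -25.00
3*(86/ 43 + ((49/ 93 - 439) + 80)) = -33152/ 31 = -1069.42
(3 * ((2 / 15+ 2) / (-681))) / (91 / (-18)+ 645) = -192 / 13074065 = -0.00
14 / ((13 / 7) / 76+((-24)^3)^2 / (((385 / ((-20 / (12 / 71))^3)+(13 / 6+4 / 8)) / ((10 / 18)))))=533097772424 / 1516152503153335519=0.00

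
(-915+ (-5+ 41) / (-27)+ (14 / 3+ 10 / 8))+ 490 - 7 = -5129 / 12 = -427.42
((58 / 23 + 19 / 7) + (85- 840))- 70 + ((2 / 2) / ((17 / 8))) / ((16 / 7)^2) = -71790319 / 87584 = -819.67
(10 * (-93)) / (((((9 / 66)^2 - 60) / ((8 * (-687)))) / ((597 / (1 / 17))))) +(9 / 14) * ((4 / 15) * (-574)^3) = -43413996692784 / 48385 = -897261479.65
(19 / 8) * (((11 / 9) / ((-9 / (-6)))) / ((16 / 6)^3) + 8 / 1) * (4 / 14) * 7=39121 / 1024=38.20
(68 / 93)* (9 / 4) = 51 / 31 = 1.65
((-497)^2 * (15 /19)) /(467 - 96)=529305 /1007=525.63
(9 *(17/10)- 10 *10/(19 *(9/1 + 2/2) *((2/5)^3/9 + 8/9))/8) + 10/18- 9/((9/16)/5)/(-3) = 16259587/383040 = 42.45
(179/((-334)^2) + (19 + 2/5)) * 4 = 10821827/139445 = 77.61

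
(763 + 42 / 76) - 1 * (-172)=35551 / 38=935.55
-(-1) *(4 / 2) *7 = 14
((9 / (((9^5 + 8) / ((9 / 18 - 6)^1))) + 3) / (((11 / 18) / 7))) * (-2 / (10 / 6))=-133903854 / 3248135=-41.22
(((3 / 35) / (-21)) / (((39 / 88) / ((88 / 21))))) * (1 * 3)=-7744 / 66885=-0.12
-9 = -9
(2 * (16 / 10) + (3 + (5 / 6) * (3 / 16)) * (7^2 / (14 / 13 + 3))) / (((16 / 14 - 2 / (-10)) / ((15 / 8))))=57.44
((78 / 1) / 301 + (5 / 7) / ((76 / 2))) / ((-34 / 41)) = -7667 / 22876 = -0.34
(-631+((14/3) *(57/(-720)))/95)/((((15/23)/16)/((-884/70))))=23093227924/118125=195498.23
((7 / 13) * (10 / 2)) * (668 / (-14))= -1670 / 13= -128.46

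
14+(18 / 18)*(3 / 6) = 29 / 2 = 14.50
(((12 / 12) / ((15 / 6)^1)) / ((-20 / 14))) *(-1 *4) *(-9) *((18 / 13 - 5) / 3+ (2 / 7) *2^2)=204 / 325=0.63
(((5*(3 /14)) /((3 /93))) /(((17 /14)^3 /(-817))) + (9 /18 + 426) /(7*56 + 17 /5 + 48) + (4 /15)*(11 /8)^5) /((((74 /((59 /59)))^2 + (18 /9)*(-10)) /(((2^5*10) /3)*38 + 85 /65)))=-3831813931013456027 /340257079951360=-11261.53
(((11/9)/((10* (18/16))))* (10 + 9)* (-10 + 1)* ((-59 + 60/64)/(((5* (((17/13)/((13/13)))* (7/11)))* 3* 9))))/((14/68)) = 27765023/595350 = 46.64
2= 2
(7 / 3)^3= 343 / 27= 12.70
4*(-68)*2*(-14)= 7616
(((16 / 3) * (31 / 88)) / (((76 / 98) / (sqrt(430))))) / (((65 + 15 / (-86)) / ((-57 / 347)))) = -130634 * sqrt(430) / 21279775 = -0.13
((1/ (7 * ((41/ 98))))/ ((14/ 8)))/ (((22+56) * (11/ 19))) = 76/ 17589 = 0.00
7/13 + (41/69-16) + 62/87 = -14.15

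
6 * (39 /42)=39 /7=5.57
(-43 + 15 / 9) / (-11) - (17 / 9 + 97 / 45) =-142 / 495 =-0.29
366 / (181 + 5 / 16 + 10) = 5856 / 3061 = 1.91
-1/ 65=-0.02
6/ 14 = 3/ 7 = 0.43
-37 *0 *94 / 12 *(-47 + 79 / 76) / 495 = 0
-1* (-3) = 3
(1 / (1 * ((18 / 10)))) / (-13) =-5 / 117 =-0.04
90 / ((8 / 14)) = 315 / 2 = 157.50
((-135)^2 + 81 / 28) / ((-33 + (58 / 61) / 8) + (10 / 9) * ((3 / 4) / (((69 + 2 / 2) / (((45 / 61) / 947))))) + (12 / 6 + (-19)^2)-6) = 29483179227 / 524254480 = 56.24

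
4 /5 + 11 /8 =2.18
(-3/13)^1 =-3/13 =-0.23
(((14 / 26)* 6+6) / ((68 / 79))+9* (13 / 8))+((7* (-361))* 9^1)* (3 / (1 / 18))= -2171274879 / 1768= -1228096.65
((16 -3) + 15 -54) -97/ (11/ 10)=-1256/ 11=-114.18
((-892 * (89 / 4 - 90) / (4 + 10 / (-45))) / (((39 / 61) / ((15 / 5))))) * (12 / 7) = 128678.93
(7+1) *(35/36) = 70/9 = 7.78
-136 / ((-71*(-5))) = -136 / 355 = -0.38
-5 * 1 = -5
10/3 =3.33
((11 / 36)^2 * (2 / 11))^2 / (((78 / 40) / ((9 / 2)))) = 605 / 909792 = 0.00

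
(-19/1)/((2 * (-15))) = 0.63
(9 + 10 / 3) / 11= 37 / 33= 1.12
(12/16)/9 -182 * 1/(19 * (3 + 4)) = -293/228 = -1.29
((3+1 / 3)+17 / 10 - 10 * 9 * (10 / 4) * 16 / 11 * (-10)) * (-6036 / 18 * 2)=-1088150966 / 495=-2198284.78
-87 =-87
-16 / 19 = -0.84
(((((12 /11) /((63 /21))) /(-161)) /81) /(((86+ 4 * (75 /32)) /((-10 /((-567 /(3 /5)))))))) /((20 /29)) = -464 /103433191785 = -0.00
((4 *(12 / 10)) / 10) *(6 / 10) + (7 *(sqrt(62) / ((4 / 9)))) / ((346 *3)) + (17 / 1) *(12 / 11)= 18.95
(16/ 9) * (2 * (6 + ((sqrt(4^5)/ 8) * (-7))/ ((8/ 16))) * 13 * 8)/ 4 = -4622.22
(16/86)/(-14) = -4/301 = -0.01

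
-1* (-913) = 913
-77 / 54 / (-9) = 77 / 486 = 0.16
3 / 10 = 0.30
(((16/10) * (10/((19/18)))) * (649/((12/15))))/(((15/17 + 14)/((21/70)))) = 108324/437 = 247.88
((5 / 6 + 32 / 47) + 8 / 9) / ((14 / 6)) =2033 / 1974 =1.03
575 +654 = 1229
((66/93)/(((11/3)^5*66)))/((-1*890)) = -81/4443397090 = -0.00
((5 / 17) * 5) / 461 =25 / 7837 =0.00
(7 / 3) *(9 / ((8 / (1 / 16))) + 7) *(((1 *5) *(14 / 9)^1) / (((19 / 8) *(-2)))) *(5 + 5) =-270.13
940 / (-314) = -470 / 157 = -2.99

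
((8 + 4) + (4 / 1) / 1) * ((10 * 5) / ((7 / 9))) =7200 / 7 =1028.57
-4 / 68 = -1 / 17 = -0.06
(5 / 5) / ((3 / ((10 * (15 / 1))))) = 50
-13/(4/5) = -65/4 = -16.25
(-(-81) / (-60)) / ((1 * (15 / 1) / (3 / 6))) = -9 / 200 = -0.04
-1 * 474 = -474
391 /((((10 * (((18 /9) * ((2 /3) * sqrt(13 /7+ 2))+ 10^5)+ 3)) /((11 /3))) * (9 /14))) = 21075532247 /9450567002025- 120428 * sqrt(21) /9450567002025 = 0.00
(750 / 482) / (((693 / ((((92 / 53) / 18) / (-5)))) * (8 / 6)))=-575 / 17703378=-0.00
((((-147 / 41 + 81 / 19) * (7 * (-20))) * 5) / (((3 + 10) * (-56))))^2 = 43560000 / 102556129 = 0.42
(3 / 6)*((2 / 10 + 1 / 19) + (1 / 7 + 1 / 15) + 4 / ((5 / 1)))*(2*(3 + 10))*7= 32734 / 285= 114.86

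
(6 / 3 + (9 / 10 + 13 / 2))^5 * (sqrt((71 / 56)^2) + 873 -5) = 11164285595753 / 175000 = 63795917.69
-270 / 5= -54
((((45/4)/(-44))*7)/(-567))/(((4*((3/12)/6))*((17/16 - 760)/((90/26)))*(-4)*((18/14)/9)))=525/3472898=0.00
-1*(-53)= 53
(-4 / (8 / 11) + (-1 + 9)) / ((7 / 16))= 40 / 7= 5.71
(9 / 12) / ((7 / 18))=27 / 14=1.93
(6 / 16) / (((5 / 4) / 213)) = 63.90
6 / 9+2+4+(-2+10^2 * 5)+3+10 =517.67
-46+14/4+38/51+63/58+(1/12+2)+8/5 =-1094027/29580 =-36.99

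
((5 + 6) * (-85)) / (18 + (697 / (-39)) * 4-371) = 663 / 301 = 2.20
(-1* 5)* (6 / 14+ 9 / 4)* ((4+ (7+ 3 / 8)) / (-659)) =4875 / 21088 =0.23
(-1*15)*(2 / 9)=-10 / 3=-3.33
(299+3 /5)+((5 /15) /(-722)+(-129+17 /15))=1859867 /10830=171.73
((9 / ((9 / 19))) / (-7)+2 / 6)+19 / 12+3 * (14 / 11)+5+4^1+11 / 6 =4267 / 308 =13.85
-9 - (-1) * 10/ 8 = -31/ 4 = -7.75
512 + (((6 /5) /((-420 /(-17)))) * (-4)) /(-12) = 537617 /1050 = 512.02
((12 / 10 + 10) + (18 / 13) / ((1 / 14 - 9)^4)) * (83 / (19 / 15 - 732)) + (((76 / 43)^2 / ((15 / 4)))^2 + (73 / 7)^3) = 83239030585974164801072881 / 73430084766928271484375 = 1133.58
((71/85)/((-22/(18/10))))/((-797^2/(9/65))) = 0.00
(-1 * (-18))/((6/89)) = 267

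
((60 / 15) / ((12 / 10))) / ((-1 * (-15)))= 2 / 9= 0.22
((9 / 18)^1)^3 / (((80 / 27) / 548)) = 3699 / 160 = 23.12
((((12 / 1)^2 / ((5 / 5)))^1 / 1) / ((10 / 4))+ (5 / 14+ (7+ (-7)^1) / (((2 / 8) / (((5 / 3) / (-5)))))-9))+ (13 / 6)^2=53.65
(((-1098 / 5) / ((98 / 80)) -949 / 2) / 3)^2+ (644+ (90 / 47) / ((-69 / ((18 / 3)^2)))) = 4497408819265 / 93437316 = 48132.90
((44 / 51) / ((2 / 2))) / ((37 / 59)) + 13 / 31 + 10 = 689977 / 58497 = 11.80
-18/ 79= -0.23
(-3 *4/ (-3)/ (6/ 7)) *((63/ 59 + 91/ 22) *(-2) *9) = -283710/ 649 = -437.15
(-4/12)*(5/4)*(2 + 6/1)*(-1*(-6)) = -20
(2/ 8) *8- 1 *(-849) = 851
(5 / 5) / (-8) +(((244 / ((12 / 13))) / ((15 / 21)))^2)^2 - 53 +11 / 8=3797912015869429 / 202500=18755121066.02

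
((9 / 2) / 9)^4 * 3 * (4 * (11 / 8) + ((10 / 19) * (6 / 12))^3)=227097 / 219488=1.03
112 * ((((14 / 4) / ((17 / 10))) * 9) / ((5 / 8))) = 56448 / 17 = 3320.47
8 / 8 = 1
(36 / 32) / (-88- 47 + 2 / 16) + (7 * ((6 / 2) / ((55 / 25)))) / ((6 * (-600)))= -0.01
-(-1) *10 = 10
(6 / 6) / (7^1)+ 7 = 50 / 7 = 7.14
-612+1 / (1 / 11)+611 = 10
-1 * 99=-99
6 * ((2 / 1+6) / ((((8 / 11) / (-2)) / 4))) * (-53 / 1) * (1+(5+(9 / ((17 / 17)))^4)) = 183770928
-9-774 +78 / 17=-13233 / 17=-778.41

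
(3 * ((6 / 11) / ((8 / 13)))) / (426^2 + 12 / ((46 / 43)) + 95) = 0.00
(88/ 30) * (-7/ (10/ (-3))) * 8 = 1232/ 25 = 49.28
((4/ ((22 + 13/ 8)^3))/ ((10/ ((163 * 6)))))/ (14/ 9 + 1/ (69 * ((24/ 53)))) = 61423616/ 3286867815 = 0.02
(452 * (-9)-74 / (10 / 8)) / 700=-5.90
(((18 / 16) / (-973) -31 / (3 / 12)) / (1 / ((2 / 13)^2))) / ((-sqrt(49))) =965225 / 2302118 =0.42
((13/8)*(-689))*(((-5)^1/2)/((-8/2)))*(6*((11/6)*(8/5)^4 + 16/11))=-155520391/2750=-56552.87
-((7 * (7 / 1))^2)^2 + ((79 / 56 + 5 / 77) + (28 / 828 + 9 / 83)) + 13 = -61011593615815 / 10583496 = -5764786.38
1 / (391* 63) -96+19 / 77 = -25945576 / 270963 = -95.75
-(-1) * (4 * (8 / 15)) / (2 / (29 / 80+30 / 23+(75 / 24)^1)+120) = 11756 / 663575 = 0.02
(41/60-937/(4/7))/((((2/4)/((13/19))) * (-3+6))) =-33644/45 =-747.64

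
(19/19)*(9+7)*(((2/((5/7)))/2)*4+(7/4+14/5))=812/5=162.40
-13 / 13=-1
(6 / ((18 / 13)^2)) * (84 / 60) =1183 / 270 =4.38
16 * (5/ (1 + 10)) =80/ 11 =7.27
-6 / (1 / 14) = -84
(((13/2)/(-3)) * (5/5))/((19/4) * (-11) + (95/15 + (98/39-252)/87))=29406/662101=0.04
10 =10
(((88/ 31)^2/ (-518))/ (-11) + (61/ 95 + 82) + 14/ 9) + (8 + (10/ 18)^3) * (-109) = -13901887280014/ 17237500245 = -806.49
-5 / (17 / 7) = -2.06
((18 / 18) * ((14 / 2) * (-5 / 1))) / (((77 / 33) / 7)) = -105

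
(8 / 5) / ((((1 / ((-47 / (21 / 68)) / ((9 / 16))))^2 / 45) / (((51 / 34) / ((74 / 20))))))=104595619840 / 48951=2136741.23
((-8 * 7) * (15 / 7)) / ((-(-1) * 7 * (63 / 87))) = -1160 / 49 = -23.67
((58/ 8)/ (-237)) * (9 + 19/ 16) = -4727/ 15168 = -0.31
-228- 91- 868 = -1187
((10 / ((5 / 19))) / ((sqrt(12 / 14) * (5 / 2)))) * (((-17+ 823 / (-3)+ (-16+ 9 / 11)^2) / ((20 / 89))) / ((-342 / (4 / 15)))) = 1965743 * sqrt(42) / 3675375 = 3.47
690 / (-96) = -115 / 16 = -7.19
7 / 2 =3.50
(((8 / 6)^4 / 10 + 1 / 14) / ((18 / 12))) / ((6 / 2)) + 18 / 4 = 234029 / 51030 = 4.59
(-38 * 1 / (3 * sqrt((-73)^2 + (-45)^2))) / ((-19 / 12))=0.09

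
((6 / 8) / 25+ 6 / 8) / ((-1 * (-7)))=39 / 350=0.11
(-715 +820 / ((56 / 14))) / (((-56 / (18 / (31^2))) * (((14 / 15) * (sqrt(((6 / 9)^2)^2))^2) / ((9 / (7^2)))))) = 25095825 / 147671104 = 0.17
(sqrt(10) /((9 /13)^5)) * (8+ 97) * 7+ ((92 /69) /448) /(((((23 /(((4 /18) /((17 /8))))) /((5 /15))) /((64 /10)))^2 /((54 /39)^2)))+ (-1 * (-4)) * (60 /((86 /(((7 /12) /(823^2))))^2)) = 222369998649010212571 /414226877986282140695178900+ 90966785 * sqrt(10) /19683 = 14614.76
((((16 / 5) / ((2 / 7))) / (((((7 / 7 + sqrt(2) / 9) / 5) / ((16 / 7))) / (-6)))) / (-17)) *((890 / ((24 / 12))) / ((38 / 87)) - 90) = 1097815680 / 25517 - 121979520 *sqrt(2) / 25517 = 36262.51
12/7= 1.71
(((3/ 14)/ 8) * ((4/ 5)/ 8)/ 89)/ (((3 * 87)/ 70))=1/ 123888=0.00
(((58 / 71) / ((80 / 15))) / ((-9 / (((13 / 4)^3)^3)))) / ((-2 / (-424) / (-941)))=15337467719659241 / 111673344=137342244.53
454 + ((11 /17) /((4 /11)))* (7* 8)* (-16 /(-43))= 491.08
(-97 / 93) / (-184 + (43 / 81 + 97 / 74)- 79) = 193806 / 48526873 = 0.00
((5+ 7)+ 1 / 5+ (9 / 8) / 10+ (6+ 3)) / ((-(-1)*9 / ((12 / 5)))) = 341 / 60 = 5.68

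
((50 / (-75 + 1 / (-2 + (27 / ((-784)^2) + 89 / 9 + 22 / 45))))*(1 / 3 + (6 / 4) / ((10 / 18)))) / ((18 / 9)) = -21087113957 / 20822196006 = -1.01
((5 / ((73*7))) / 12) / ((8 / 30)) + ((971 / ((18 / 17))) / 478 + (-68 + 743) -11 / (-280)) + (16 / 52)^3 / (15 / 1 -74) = 7716078108192463 / 11398123704240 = 676.96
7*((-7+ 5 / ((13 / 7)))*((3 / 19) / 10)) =-588 / 1235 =-0.48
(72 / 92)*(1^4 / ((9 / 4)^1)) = 8 / 23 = 0.35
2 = 2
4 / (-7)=-4 / 7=-0.57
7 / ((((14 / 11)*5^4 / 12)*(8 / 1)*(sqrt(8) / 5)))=33*sqrt(2) / 2000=0.02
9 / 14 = 0.64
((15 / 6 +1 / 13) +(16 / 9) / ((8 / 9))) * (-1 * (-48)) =2856 / 13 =219.69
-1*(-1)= 1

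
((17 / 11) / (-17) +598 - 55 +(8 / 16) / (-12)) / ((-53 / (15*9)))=-6449265 / 4664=-1382.78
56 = 56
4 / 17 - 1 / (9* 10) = 0.22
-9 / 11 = -0.82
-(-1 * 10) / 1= 10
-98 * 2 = -196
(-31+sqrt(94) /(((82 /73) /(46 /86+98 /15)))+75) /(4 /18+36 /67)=13266 /229+66894207*sqrt(94) /8074540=138.25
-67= -67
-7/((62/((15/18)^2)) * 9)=-175/20088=-0.01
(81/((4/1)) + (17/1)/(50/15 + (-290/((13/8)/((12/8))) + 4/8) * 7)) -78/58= 319206195/16892732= 18.90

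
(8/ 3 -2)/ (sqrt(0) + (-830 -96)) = -1/ 1389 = -0.00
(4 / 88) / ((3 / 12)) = 2 / 11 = 0.18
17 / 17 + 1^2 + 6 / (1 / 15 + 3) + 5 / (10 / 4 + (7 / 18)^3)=5.91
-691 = -691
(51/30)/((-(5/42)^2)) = -14994/125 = -119.95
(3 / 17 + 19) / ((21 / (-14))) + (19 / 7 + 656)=230597 / 357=645.93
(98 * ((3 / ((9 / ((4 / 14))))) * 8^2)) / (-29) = -1792 / 87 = -20.60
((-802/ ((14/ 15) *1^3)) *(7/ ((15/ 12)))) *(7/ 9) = -3742.67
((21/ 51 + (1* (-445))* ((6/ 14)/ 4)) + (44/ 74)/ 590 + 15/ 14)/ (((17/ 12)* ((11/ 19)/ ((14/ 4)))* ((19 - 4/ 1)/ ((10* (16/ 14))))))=-150.19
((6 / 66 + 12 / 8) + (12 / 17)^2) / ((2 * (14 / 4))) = 0.30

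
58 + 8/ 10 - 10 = 244/ 5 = 48.80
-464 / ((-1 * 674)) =232 / 337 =0.69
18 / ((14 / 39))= 351 / 7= 50.14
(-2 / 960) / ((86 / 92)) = -23 / 10320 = -0.00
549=549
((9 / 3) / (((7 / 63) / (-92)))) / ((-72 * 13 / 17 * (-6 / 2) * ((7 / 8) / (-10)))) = 15640 / 91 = 171.87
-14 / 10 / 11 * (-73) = 511 / 55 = 9.29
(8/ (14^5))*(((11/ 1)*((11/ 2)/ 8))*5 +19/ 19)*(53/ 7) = 0.00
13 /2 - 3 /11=137 /22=6.23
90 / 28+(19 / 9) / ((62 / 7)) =6743 / 1953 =3.45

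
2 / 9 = 0.22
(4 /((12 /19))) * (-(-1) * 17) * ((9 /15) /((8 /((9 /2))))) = 2907 /80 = 36.34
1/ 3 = 0.33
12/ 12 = 1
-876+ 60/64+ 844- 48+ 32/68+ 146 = 18335/272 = 67.41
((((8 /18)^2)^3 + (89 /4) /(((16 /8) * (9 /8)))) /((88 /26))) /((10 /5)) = 68372941 /46766808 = 1.46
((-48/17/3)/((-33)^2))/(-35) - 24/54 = -0.44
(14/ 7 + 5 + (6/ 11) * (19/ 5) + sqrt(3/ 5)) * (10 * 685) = 1370 * sqrt(15) + 683630/ 11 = 67454.17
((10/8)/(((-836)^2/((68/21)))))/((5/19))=0.00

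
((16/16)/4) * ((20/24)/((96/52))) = 65/576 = 0.11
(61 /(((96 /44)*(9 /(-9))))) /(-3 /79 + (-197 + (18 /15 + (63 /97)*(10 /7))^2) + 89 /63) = 261849882525 /1789766293016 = 0.15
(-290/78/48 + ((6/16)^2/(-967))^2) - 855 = -383181219253243/448124571648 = -855.08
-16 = -16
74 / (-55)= -74 / 55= -1.35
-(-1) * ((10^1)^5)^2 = 10000000000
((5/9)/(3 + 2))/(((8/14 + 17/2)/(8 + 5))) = 182/1143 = 0.16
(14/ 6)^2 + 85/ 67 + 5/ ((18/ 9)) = 11111/ 1206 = 9.21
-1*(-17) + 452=469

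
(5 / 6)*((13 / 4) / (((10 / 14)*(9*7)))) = 0.06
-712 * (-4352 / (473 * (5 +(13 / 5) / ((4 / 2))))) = 30986240 / 29799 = 1039.84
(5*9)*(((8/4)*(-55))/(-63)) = 550/7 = 78.57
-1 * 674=-674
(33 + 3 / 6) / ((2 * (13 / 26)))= 67 / 2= 33.50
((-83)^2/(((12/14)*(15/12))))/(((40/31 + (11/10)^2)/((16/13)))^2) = 47454518272000/30459546507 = 1557.95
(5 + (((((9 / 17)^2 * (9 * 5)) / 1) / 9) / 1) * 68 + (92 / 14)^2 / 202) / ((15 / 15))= 8456031 / 84133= 100.51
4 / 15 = 0.27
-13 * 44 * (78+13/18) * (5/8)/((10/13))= -2634203/72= -36586.15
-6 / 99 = -2 / 33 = -0.06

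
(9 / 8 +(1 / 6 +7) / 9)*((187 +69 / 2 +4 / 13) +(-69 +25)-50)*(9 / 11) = 1379045 / 6864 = 200.91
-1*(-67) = 67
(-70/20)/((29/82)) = -287/29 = -9.90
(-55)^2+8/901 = 3025.01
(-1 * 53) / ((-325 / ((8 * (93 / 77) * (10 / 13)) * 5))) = 78864 / 13013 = 6.06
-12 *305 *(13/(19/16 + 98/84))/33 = -761280/1243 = -612.45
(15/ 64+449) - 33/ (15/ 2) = 142347/ 320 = 444.83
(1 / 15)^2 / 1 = 1 / 225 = 0.00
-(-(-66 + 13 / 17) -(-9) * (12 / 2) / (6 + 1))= -8681 / 119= -72.95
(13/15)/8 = 13/120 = 0.11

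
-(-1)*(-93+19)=-74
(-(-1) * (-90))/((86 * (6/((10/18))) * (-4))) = 25/1032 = 0.02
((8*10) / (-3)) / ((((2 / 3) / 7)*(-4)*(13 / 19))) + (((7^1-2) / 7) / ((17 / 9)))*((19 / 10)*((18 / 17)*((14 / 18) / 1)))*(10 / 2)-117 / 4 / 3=1435417 / 15028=95.52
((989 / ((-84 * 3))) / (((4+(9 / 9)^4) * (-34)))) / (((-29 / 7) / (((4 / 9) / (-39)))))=989 / 15573870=0.00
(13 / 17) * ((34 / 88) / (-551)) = -13 / 24244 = -0.00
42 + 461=503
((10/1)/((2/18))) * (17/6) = 255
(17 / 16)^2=289 / 256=1.13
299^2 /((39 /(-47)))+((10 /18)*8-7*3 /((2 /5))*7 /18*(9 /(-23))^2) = -2051769107 /19044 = -107738.35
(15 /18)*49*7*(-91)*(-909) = 47287695 /2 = 23643847.50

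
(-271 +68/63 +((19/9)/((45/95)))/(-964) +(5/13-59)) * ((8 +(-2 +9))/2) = -11672464235/4737096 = -2464.05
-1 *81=-81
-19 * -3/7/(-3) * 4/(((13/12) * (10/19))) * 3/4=-6498/455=-14.28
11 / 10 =1.10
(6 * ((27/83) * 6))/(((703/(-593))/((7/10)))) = -2017386/291745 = -6.91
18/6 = 3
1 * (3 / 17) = 3 / 17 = 0.18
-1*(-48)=48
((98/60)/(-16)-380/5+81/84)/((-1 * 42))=252463/141120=1.79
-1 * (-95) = 95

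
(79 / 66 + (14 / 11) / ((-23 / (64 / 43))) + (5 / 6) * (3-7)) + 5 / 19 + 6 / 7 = -3178633 / 2893814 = -1.10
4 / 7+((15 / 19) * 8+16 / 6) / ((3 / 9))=3660 / 133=27.52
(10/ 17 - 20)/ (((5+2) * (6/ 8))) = -3.70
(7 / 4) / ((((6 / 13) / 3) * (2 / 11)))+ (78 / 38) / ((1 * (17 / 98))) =384475 / 5168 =74.40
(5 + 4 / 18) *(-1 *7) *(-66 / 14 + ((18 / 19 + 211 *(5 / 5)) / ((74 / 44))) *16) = -465268463 / 6327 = -73536.98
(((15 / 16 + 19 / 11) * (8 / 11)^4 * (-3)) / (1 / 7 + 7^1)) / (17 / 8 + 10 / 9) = -0.10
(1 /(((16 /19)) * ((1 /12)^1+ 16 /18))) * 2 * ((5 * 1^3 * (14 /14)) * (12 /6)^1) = 171 /7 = 24.43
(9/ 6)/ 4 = 3/ 8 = 0.38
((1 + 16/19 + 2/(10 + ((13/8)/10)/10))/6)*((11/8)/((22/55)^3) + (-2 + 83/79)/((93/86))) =1003991707625/143175514752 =7.01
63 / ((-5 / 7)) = -441 / 5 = -88.20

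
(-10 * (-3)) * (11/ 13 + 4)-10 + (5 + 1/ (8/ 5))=14665/ 104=141.01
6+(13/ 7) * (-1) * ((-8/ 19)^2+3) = 251/ 2527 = 0.10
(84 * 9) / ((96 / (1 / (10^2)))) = 63 / 800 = 0.08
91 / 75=1.21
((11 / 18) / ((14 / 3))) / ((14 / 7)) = 11 / 168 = 0.07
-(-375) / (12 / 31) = 3875 / 4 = 968.75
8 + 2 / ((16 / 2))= 33 / 4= 8.25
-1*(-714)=714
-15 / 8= -1.88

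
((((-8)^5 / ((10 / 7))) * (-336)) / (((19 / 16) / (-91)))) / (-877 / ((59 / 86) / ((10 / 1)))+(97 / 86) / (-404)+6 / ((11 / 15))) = 1265153277268328448 / 27366306935335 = 46230.33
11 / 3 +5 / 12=49 / 12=4.08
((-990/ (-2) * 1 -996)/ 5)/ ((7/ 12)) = -6012/ 35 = -171.77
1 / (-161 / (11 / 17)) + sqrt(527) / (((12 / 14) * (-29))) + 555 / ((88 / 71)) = 107850517 / 240856-7 * sqrt(527) / 174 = 446.86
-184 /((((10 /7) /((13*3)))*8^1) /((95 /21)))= -5681 /2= -2840.50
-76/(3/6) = -152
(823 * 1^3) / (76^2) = 823 / 5776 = 0.14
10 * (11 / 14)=55 / 7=7.86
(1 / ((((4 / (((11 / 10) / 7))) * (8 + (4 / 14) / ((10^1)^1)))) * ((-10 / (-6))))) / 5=33 / 56200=0.00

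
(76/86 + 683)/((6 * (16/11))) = 78.36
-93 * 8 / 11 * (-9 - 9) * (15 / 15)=13392 / 11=1217.45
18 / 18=1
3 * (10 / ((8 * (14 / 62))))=465 / 28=16.61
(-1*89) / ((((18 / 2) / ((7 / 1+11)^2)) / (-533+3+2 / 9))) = 1697408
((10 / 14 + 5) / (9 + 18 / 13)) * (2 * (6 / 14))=208 / 441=0.47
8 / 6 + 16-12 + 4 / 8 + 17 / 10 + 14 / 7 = 143 / 15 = 9.53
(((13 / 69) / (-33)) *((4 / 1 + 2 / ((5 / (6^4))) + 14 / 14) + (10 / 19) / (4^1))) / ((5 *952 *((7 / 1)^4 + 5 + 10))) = -431041 / 1658438073600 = -0.00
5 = 5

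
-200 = -200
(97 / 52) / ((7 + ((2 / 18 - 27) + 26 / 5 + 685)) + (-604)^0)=4365 / 1570868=0.00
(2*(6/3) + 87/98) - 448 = -43425/98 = -443.11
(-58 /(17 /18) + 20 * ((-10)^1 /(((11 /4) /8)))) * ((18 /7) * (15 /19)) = -32476680 /24871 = -1305.81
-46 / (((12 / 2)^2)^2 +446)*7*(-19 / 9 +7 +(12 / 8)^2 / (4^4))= -7267057 / 8027136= -0.91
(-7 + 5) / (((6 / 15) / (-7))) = 35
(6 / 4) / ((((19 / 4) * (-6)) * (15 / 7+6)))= -7 / 1083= -0.01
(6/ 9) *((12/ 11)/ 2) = 4/ 11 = 0.36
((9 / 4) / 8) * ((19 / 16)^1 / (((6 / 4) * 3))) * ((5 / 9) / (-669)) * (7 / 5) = -133 / 1541376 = -0.00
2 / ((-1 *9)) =-2 / 9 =-0.22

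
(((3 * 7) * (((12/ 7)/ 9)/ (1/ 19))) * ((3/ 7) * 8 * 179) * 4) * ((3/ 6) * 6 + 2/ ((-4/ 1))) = 3264960/ 7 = 466422.86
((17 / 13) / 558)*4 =34 / 3627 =0.01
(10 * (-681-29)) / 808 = -1775 / 202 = -8.79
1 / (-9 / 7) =-7 / 9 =-0.78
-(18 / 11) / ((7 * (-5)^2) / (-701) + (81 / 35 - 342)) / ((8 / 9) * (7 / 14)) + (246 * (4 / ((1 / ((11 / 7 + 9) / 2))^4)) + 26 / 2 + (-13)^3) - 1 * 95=337377849485372195 / 440552066108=765806.99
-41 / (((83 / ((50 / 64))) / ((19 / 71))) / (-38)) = 370025 / 94288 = 3.92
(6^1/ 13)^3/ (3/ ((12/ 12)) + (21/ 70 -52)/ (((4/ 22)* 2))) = -0.00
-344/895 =-0.38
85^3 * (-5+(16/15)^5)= -13502392987/6075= -2222616.13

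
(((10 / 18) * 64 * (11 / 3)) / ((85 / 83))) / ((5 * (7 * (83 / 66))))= 15488 / 5355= 2.89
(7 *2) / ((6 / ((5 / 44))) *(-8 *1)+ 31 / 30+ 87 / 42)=-735 / 22013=-0.03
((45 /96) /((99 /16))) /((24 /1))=5 /1584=0.00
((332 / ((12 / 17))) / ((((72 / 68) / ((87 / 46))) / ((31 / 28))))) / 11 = 21564313 / 255024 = 84.56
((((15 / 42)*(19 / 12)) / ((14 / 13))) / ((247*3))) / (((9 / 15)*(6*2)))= 0.00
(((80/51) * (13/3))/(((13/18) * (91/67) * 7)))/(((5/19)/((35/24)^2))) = 31825/3978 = 8.00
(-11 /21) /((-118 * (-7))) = -11 /17346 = -0.00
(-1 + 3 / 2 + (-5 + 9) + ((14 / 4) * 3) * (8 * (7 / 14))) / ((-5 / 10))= -93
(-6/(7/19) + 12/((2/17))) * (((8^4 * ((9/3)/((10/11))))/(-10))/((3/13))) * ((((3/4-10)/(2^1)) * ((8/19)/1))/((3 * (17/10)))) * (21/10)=130031616/323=402574.66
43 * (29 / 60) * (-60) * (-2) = 2494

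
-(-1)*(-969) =-969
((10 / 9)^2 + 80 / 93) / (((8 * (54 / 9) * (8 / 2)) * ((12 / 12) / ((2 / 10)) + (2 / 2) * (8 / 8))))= 1315 / 723168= 0.00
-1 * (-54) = 54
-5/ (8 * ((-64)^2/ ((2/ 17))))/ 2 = -5/ 557056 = -0.00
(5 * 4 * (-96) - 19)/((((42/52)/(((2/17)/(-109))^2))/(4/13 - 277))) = 24376/31501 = 0.77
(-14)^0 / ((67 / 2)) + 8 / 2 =270 / 67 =4.03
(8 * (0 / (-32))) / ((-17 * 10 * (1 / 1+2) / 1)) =0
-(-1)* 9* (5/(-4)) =-45/4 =-11.25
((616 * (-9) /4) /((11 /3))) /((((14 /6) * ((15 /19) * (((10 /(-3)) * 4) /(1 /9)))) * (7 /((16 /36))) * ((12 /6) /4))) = 38 /175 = 0.22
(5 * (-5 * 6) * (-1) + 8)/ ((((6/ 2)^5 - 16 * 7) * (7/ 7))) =158/ 131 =1.21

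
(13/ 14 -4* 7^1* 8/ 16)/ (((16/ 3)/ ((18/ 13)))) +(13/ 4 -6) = -8945/ 1456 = -6.14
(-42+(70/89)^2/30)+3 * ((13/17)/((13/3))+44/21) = -99437371/2827797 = -35.16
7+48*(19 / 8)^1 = 121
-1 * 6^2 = -36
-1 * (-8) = 8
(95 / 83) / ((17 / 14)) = 1330 / 1411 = 0.94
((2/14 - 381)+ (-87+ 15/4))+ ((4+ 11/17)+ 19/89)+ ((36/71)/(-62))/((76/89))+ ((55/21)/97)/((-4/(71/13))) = -769549961593303/1675509724707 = -459.29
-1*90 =-90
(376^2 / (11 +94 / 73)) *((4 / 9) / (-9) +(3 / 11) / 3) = 381856576 / 799227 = 477.78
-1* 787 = -787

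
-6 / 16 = -3 / 8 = -0.38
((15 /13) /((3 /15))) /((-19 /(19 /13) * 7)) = -75 /1183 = -0.06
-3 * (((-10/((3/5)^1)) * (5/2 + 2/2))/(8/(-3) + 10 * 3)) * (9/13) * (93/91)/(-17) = -62775/235586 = -0.27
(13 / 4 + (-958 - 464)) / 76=-5675 / 304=-18.67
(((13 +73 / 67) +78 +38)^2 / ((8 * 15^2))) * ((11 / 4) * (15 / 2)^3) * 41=447211.20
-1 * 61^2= -3721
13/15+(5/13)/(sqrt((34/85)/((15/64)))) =25 * sqrt(6)/208+13/15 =1.16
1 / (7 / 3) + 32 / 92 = 125 / 161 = 0.78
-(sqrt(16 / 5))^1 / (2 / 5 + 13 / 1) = -4 * sqrt(5) / 67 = -0.13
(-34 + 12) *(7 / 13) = -154 / 13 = -11.85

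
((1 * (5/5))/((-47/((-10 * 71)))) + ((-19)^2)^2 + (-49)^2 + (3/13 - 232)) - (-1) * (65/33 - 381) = 2664062725/20163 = 132126.31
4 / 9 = 0.44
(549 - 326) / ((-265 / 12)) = -2676 / 265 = -10.10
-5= -5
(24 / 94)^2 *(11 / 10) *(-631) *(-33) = 16491816 / 11045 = 1493.15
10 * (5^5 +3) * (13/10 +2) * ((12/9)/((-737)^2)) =12512/49379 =0.25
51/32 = 1.59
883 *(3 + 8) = 9713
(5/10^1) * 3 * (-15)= -22.50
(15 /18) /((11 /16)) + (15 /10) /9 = 1.38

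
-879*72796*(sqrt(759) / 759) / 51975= -21329228*sqrt(759) / 13149675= -44.69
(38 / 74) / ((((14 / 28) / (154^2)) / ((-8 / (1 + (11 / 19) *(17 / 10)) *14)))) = -1374844.52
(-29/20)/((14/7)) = -29/40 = -0.72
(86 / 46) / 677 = 43 / 15571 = 0.00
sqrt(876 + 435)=sqrt(1311)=36.21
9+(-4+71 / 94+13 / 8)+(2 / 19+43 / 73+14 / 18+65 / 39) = 49372381 / 4693608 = 10.52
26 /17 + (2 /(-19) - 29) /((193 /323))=-154799 /3281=-47.18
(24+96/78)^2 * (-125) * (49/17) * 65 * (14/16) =-2882915000/221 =-13044864.25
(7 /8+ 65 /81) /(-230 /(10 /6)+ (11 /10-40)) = -5435 /573156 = -0.01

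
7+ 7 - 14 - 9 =-9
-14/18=-0.78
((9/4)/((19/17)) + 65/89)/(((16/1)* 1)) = 18557/108224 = 0.17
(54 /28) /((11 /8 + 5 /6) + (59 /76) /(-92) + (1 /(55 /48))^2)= 856607400 /1315421303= 0.65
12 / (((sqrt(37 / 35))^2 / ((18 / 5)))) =1512 / 37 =40.86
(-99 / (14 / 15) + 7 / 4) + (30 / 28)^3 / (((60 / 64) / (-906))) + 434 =-1178481 / 1372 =-858.95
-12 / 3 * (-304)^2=-369664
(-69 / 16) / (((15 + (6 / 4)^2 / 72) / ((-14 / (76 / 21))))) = 10143 / 9139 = 1.11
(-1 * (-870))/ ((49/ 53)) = 941.02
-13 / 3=-4.33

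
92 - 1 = 91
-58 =-58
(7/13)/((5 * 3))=7/195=0.04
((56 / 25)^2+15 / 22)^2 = 6141386689 / 189062500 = 32.48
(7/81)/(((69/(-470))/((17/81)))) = -55930/452709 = -0.12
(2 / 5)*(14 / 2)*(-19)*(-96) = 25536 / 5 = 5107.20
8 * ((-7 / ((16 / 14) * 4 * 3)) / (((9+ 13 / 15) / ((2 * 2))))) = -245 / 148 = -1.66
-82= -82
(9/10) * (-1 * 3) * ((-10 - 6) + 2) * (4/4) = 189/5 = 37.80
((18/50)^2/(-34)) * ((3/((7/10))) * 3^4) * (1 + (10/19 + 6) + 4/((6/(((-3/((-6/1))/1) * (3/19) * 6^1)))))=-2932767/282625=-10.38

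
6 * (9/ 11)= 54/ 11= 4.91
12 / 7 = 1.71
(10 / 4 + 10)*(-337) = -8425 / 2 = -4212.50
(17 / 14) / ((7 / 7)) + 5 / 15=65 / 42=1.55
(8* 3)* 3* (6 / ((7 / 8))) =3456 / 7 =493.71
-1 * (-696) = 696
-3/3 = -1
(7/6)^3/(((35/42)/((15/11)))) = 343/132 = 2.60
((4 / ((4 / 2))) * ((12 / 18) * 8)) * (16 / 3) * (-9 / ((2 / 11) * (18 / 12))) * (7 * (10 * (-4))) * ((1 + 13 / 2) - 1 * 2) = 2891093.33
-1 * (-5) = 5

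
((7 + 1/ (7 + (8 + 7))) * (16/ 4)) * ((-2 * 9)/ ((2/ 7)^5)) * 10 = -117228825/ 44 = -2664291.48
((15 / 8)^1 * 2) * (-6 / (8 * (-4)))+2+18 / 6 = 365 / 64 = 5.70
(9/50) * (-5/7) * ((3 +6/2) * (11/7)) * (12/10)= -1782/1225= -1.45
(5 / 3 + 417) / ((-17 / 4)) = -5024 / 51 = -98.51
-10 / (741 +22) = -10 / 763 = -0.01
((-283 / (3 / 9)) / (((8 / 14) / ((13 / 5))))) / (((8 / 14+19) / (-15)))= 1622439 / 548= 2960.66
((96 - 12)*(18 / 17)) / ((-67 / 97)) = -146664 / 1139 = -128.77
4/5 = 0.80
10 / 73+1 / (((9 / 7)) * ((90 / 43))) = 30073 / 59130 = 0.51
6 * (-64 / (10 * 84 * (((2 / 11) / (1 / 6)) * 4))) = -11 / 105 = -0.10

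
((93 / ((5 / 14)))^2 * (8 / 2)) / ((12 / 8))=4520544 / 25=180821.76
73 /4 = 18.25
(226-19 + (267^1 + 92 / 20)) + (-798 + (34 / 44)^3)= -16980291 / 53240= -318.94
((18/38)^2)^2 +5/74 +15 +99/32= 2810060687/154300064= 18.21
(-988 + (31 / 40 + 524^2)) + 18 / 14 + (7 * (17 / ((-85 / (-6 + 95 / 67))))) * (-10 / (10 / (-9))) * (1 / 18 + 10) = 274170.61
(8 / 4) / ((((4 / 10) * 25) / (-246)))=-246 / 5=-49.20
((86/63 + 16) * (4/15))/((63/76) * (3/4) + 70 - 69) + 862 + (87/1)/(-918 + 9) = 40690737019/47054385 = 864.76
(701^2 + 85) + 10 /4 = 491488.50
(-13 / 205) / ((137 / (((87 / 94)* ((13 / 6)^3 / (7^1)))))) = -828269 / 1330554960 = -0.00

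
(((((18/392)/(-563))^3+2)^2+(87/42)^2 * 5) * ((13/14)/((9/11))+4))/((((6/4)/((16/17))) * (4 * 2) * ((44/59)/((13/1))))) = 7601908181310503504394815590876764835/42540143336717293694453005451501568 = 178.70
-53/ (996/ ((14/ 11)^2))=-2597/ 30129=-0.09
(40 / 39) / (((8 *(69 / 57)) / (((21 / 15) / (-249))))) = -133 / 223353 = -0.00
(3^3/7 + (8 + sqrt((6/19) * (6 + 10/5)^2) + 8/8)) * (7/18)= 28 * sqrt(114)/171 + 5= 6.75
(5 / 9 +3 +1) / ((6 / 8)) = 6.07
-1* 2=-2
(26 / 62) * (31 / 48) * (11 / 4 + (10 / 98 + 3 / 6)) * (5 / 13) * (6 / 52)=3285 / 81536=0.04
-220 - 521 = -741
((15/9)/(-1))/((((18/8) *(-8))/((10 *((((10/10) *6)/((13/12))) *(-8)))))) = -1600/39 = -41.03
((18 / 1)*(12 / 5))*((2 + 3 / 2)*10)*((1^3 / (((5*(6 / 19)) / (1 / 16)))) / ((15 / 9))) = 3591 / 100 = 35.91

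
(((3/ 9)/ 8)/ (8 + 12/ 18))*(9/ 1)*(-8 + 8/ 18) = -17/ 52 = -0.33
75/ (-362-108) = -15/ 94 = -0.16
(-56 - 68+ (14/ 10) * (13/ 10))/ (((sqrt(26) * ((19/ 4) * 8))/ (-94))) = 287123 * sqrt(26)/ 24700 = 59.27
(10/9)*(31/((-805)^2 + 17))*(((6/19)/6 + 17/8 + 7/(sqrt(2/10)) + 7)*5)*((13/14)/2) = 1561625/1379033376 + 10075*sqrt(5)/11664756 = 0.00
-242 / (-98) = 121 / 49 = 2.47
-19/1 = -19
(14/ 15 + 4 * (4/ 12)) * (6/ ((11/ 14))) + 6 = 1282/ 55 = 23.31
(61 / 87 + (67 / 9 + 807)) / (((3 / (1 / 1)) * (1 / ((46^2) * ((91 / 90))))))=20483433334 / 35235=581337.69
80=80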